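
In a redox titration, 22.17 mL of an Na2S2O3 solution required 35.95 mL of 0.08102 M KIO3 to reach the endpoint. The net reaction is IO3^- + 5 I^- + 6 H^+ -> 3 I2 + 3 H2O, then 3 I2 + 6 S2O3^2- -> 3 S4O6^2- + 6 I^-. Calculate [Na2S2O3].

n(KIO3) = 0.08102 x 0.03595 = 0.002913 mol.
From the balanced equation, 1 mol KIO3 reacts with 6 mol Na2S2O3, so n(Na2S2O3) = 0.002913 x 6/1 = 0.01748 mol.
[Na2S2O3] = 0.01748 / 0.02217 L = 0.788 M.

0.788 M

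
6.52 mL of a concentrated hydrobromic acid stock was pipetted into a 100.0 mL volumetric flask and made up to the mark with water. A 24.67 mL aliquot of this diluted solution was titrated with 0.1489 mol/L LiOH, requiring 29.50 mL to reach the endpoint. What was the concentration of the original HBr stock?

n(LiOH) = 0.1489 x 0.02950 = 0.004393 mol.
n(HBr) in the aliquot = 0.004393 mol.
[diluted HBr] = 0.004393 / 0.02467 = 0.1781 M.
Dilution factor = 100.0/6.520 = 15.34, so [stock] = 0.1781 x 15.34 = 2.73 M.

2.73 M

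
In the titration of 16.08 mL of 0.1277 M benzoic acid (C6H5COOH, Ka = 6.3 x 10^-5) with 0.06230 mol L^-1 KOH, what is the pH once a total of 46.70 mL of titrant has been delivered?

n(acid) = 0.1277 x 0.01608 = 0.002053 mol; n(KOH) added = 0.06230 x 0.04670 = 0.002909 mol.
Base is in excess by 0.002909 - 0.002053 = 0.0008560 mol in a total volume of 0.06278 L.
[OH^-] = 0.0008560/0.06278 = 0.01363 M, so pOH = 1.87 and pH = 14.00 - 1.87 = 12.13.

12.13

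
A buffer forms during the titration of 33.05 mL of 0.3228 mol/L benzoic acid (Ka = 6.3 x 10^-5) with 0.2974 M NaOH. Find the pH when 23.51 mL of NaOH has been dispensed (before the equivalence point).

4.48

Initial n(C6H5COOH) = 0.3228 x 0.03305 = 0.01067 mol.
n(NaOH) added = 0.2974 x 0.02351 = 0.006992 mol, converting that many moles of C6H5COOH to C6H5COO-.
Remaining n(C6H5COOH) = 0.003677 mol; n(C6H5COO-) = 0.006992 mol.
By Henderson-Hasselbalch, pH = pKa + log([A^-]/[HA]) = 4.20 + log(0.006992/0.003677) = 4.20 + (+0.28) = 4.48.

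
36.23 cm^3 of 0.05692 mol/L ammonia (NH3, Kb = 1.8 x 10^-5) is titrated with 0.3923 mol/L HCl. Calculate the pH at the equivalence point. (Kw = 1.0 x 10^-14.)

5.28

n(NH3) = 0.05692 x 0.03623 = 0.002062 mol; V(HCl) at equivalence = 0.002062/0.3923 = 0.005257 L.
At equivalence the base is fully converted to NH4+; total volume = 0.04149 L, so [NH4+] = 0.002062/0.04149 = 0.04971 M.
Ka(NH4+) = Kw/Kb = 1.0e-14 / 1.8 x 10^-5 = 5.56e-10.
[H^+] = sqrt(Ka x [NH4+]) = sqrt(5.56e-10 x 0.04971) = 5.26e-6 M.
pH = -log(5.26e-6) = 5.28.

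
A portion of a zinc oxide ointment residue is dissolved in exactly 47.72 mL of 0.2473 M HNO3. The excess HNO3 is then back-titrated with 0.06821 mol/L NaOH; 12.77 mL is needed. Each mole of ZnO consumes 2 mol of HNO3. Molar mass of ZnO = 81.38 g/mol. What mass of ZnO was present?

0.445 g

Total n(HNO3) added = 0.2473 x 0.04772 = 0.01180 mol.
n(NaOH) used = 0.06821 x 0.01277 = 0.0008710 mol, which equals the excess n(HNO3).
So n(HNO3) consumed by the sample = 0.01180 - 0.0008710 = 0.01093 mol.
n(ZnO) = 0.01093 / 2 = 0.005465 mol.
mass = 0.005465 mol x 81.38 g/mol = 0.445 g.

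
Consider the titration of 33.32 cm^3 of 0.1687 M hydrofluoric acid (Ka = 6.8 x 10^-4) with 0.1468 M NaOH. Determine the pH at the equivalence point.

n(HF) = 0.1687 x 0.03332 = 0.005621 mol; V(NaOH) at equivalence = 0.005621/0.1468 = 0.03829 L.
At equivalence all the acid is converted to F-; total volume = 0.03332 + 0.03829 = 0.07161 L, so [F-] = 0.005621/0.07161 = 0.07849 M.
Kb = Kw/Ka = 1.0e-14 / 6.8 x 10^-4 = 1.47e-11.
[OH^-] = sqrt(Kb x [F-]) = sqrt(1.47e-11 x 0.07849) = 1.07e-6 M.
pOH = 5.97, so pH = 14.00 - 5.97 = 8.03.

8.03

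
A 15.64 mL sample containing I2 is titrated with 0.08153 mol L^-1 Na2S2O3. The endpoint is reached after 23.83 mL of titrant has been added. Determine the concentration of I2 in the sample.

0.0621 M

n(Na2S2O3) = 0.08153 x 0.02383 = 0.001943 mol.
From the balanced equation, 2 mol Na2S2O3 reacts with 1 mol I2, so n(I2) = 0.001943 x 1/2 = 0.0009714 mol.
[I2] = 0.0009714 / 0.01564 L = 0.0621 M.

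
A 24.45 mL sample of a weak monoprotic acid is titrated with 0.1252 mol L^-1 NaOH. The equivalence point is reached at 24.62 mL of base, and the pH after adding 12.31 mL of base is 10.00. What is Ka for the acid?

12.31 mL is half of the equivalence volume, so this is the half-equivalence point where [HA] = [A^-].
At half-equivalence pH = pKa, so pKa = 10.00.
Ka = 10^(-10.00) = 1.0 x 10^-10.

1.0 x 10^-10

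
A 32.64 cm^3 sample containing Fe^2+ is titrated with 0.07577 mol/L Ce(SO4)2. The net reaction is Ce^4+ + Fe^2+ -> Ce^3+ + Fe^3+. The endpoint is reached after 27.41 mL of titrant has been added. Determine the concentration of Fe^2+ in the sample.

0.0636 M

n(Ce(SO4)2) = 0.07577 x 0.02741 = 0.002077 mol.
From the balanced equation, 1 mol Ce(SO4)2 reacts with 1 mol Fe^2+, so n(Fe^2+) = 0.002077 x 1/1 = 0.002077 mol.
[Fe^2+] = 0.002077 / 0.03264 L = 0.0636 M.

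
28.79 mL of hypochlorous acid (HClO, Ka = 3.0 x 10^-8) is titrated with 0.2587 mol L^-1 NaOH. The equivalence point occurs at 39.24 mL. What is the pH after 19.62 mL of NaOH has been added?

7.52

19.62 mL is exactly half the equivalence volume (39.24/2), i.e. the half-equivalence point.
There, n(HA) = n(A^-), so pH = pKa = -log(3.0 x 10^-8) = 7.52.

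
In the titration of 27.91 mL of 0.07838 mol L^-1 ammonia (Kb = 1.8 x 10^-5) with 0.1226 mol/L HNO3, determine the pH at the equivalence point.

5.29

n(NH3) = 0.07838 x 0.02791 = 0.002188 mol; V(HNO3) at equivalence = 0.002188/0.1226 = 0.01784 L.
At equivalence the base is fully converted to NH4+; total volume = 0.04575 L, so [NH4+] = 0.002188/0.04575 = 0.04781 M.
Ka(NH4+) = Kw/Kb = 1.0e-14 / 1.8 x 10^-5 = 5.56e-10.
[H^+] = sqrt(Ka x [NH4+]) = sqrt(5.56e-10 x 0.04781) = 5.15e-6 M.
pH = -log(5.15e-6) = 5.29.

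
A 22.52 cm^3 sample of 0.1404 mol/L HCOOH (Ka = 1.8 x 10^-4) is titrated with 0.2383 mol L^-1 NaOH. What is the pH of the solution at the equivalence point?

8.35

n(HCOOH) = 0.1404 x 0.02252 = 0.003162 mol; V(NaOH) at equivalence = 0.003162/0.2383 = 0.01327 L.
At equivalence all the acid is converted to HCOO-; total volume = 0.02252 + 0.01327 = 0.03579 L, so [HCOO-] = 0.003162/0.03579 = 0.08835 M.
Kb = Kw/Ka = 1.0e-14 / 1.8 x 10^-4 = 5.56e-11.
[OH^-] = sqrt(Kb x [HCOO-]) = sqrt(5.56e-11 x 0.08835) = 2.22e-6 M.
pOH = 5.65, so pH = 14.00 - 5.65 = 8.35.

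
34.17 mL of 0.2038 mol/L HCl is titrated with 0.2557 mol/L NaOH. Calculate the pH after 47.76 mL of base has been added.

12.81

n(acid) = 0.2038 x 0.03417 = 0.006964 mol; n(NaOH) added = 0.2557 x 0.04776 = 0.01221 mol.
Base is in excess by 0.01221 - 0.006964 = 0.005248 mol in a total volume of 0.08193 L.
[OH^-] = 0.005248/0.08193 = 0.06406 M, so pOH = 1.19 and pH = 14.00 - 1.19 = 12.81.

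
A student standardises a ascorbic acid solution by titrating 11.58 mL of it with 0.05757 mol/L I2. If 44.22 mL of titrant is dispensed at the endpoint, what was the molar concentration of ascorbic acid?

n(I2) = 0.05757 x 0.04422 = 0.002546 mol.
From the balanced equation, 1 mol I2 reacts with 1 mol ascorbic acid, so n(ascorbic acid) = 0.002546 x 1/1 = 0.002546 mol.
[ascorbic acid] = 0.002546 / 0.01158 L = 0.220 M.

0.220 M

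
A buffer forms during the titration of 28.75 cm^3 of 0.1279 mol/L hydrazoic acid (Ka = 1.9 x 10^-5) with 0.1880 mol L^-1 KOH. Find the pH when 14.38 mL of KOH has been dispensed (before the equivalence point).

5.16

Initial n(HN3) = 0.1279 x 0.02875 = 0.003677 mol.
n(KOH) added = 0.1880 x 0.01438 = 0.002703 mol, converting that many moles of HN3 to N3-.
Remaining n(HN3) = 0.0009737 mol; n(N3-) = 0.002703 mol.
By Henderson-Hasselbalch, pH = pKa + log([A^-]/[HA]) = 4.72 + log(0.002703/0.0009737) = 4.72 + (+0.44) = 5.16.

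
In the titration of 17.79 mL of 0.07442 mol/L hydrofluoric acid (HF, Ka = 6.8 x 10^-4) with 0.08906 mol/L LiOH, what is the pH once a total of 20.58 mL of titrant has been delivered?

12.12

n(acid) = 0.07442 x 0.01779 = 0.001324 mol; n(LiOH) added = 0.08906 x 0.02058 = 0.001833 mol.
Base is in excess by 0.001833 - 0.001324 = 0.0005089 mol in a total volume of 0.03837 L.
[OH^-] = 0.0005089/0.03837 = 0.01326 M, so pOH = 1.88 and pH = 14.00 - 1.88 = 12.12.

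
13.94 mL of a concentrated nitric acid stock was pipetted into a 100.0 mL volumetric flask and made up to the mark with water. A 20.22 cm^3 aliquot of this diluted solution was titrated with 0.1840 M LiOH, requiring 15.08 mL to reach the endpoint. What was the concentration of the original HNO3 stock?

0.984 M

n(LiOH) = 0.1840 x 0.01508 = 0.002775 mol.
n(HNO3) in the aliquot = 0.002775 mol.
[diluted HNO3] = 0.002775 / 0.02022 = 0.1372 M.
Dilution factor = 100.0/13.94 = 7.174, so [stock] = 0.1372 x 7.174 = 0.984 M.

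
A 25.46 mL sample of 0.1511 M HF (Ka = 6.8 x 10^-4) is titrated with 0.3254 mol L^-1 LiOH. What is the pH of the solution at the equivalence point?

n(HF) = 0.1511 x 0.02546 = 0.003847 mol; V(LiOH) at equivalence = 0.003847/0.3254 = 0.01182 L.
At equivalence all the acid is converted to F-; total volume = 0.02546 + 0.01182 = 0.03728 L, so [F-] = 0.003847/0.03728 = 0.1032 M.
Kb = Kw/Ka = 1.0e-14 / 6.8 x 10^-4 = 1.47e-11.
[OH^-] = sqrt(Kb x [F-]) = sqrt(1.47e-11 x 0.1032) = 1.23e-6 M.
pOH = 5.91, so pH = 14.00 - 5.91 = 8.09.

8.09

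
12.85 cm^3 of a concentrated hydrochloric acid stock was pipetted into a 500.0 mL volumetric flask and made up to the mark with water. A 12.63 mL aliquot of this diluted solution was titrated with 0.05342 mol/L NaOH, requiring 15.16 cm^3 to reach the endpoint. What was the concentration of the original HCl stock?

n(NaOH) = 0.05342 x 0.01516 = 0.0008098 mol.
n(HCl) in the aliquot = 0.0008098 mol.
[diluted HCl] = 0.0008098 / 0.01263 = 0.06412 M.
Dilution factor = 500.0/12.85 = 38.91, so [stock] = 0.06412 x 38.91 = 2.49 M.

2.49 M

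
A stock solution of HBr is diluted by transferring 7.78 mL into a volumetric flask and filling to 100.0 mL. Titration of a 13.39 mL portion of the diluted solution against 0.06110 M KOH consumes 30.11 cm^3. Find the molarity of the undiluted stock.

1.77 M

n(KOH) = 0.06110 x 0.03011 = 0.001840 mol.
n(HBr) in the aliquot = 0.001840 mol.
[diluted HBr] = 0.001840 / 0.01339 = 0.1374 M.
Dilution factor = 100.0/7.780 = 12.85, so [stock] = 0.1374 x 12.85 = 1.77 M.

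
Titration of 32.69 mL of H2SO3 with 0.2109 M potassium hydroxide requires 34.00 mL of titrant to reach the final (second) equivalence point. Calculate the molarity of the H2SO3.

n(KOH) = 0.2109 x 0.03400 = 0.007171 mol.
At the final (second) equivalence point, 2 mol OH^- react per mol H2SO3, so n(H2SO3) = 0.007171 / 2 = 0.003585 mol.
[H2SO3] = 0.003585 / 0.03269 L = 0.110 M.

0.110 M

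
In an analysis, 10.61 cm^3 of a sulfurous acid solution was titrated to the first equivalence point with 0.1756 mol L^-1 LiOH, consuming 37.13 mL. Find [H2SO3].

0.615 M

n(LiOH) = 0.1756 x 0.03713 = 0.006520 mol.
At the first equivalence point, 1 mol OH^- react per mol H2SO3, so n(H2SO3) = 0.006520 / 1 = 0.006520 mol.
[H2SO3] = 0.006520 / 0.01061 L = 0.615 M.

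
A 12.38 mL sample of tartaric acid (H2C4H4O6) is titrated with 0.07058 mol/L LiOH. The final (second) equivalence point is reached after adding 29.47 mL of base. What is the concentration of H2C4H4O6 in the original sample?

n(LiOH) = 0.07058 x 0.02947 = 0.002080 mol.
At the final (second) equivalence point, 2 mol OH^- react per mol H2C4H4O6, so n(H2C4H4O6) = 0.002080 / 2 = 0.001040 mol.
[H2C4H4O6] = 0.001040 / 0.01238 L = 0.0840 M.

0.0840 M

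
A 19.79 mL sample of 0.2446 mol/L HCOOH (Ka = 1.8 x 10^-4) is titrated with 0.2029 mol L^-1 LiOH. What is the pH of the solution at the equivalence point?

n(HCOOH) = 0.2446 x 0.01979 = 0.004841 mol; V(LiOH) at equivalence = 0.004841/0.2029 = 0.02386 L.
At equivalence all the acid is converted to HCOO-; total volume = 0.01979 + 0.02386 = 0.04365 L, so [HCOO-] = 0.004841/0.04365 = 0.1109 M.
Kb = Kw/Ka = 1.0e-14 / 1.8 x 10^-4 = 5.56e-11.
[OH^-] = sqrt(Kb x [HCOO-]) = sqrt(5.56e-11 x 0.1109) = 2.48e-6 M.
pOH = 5.61, so pH = 14.00 - 5.61 = 8.39.

8.39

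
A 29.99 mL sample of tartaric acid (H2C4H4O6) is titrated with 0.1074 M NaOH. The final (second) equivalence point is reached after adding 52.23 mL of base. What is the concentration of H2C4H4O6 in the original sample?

n(NaOH) = 0.1074 x 0.05223 = 0.005610 mol.
At the final (second) equivalence point, 2 mol OH^- react per mol H2C4H4O6, so n(H2C4H4O6) = 0.005610 / 2 = 0.002805 mol.
[H2C4H4O6] = 0.002805 / 0.02999 L = 0.0935 M.

0.0935 M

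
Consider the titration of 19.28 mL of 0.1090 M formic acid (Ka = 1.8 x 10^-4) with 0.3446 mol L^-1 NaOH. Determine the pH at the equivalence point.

8.33

n(HCOOH) = 0.1090 x 0.01928 = 0.002102 mol; V(NaOH) at equivalence = 0.002102/0.3446 = 0.006098 L.
At equivalence all the acid is converted to HCOO-; total volume = 0.01928 + 0.006098 = 0.02538 L, so [HCOO-] = 0.002102/0.02538 = 0.08281 M.
Kb = Kw/Ka = 1.0e-14 / 1.8 x 10^-4 = 5.56e-11.
[OH^-] = sqrt(Kb x [HCOO-]) = sqrt(5.56e-11 x 0.08281) = 2.14e-6 M.
pOH = 5.67, so pH = 14.00 - 5.67 = 8.33.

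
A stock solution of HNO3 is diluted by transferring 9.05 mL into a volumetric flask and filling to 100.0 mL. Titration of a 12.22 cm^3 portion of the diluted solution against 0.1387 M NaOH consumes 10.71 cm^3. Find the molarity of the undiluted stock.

1.34 M

n(NaOH) = 0.1387 x 0.01071 = 0.001485 mol.
n(HNO3) in the aliquot = 0.001485 mol.
[diluted HNO3] = 0.001485 / 0.01222 = 0.1216 M.
Dilution factor = 100.0/9.050 = 11.05, so [stock] = 0.1216 x 11.05 = 1.34 M.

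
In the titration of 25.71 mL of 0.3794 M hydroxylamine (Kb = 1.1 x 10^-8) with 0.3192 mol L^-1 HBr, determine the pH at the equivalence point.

3.40

n(NH2OH) = 0.3794 x 0.02571 = 0.009754 mol; V(HBr) at equivalence = 0.009754/0.3192 = 0.03056 L.
At equivalence the base is fully converted to NH3OH+; total volume = 0.05627 L, so [NH3OH+] = 0.009754/0.05627 = 0.1734 M.
Ka(NH3OH+) = Kw/Kb = 1.0e-14 / 1.1 x 10^-8 = 9.09e-7.
[H^+] = sqrt(Ka x [NH3OH+]) = sqrt(9.09e-7 x 0.1734) = 0.000397 M.
pH = -log(0.000397) = 3.40.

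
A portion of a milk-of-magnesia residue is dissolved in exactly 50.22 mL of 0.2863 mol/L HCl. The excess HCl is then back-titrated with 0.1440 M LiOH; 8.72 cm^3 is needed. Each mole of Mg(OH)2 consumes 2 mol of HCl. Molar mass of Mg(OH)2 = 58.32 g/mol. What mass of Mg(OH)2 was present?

0.383 g

Total n(HCl) added = 0.2863 x 0.05022 = 0.01438 mol.
n(LiOH) used = 0.1440 x 0.008720 = 0.001256 mol, which equals the excess n(HCl).
So n(HCl) consumed by the sample = 0.01438 - 0.001256 = 0.01312 mol.
n(Mg(OH)2) = 0.01312 / 2 = 0.006561 mol.
mass = 0.006561 mol x 58.32 g/mol = 0.383 g.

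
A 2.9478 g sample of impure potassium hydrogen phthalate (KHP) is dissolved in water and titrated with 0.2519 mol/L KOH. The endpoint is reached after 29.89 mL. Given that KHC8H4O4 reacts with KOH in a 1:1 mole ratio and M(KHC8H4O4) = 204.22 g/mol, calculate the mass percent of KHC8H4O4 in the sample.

n(KOH) = 0.2519 x 0.02989 = 0.007529 mol.
n(KHC8H4O4) = 0.007529 / 1 = 0.007529 mol.
mass of KHC8H4O4 = 0.007529 x 204.22 = 1.538 g.
% purity = 1.538 / 2.9478 x 100 = 52.2%.

52.2%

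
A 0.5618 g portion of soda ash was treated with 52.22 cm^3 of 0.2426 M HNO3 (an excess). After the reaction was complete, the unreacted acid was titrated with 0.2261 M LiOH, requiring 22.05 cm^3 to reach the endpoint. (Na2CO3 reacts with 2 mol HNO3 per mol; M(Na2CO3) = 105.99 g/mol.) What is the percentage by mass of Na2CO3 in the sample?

72.5%

Total n(HNO3) added = 0.2426 x 0.05222 = 0.01267 mol.
n(LiOH) used = 0.2261 x 0.02205 = 0.004986 mol, which equals the excess n(HNO3).
So n(HNO3) consumed by the sample = 0.01267 - 0.004986 = 0.007683 mol.
n(Na2CO3) = 0.007683 / 2 = 0.003842 mol.
mass Na2CO3 = 0.003842 x 105.99 = 0.4072 g, so %Na2CO3 = 0.4072/0.5618 x 100 = 72.5%.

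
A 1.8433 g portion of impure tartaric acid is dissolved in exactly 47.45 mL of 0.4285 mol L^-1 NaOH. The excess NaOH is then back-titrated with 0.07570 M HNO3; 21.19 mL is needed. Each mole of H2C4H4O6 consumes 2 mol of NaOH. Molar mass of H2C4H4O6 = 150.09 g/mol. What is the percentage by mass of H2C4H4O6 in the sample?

76.2%

Total n(NaOH) added = 0.4285 x 0.04745 = 0.02033 mol.
n(HNO3) used = 0.07570 x 0.02119 = 0.001604 mol, which equals the excess n(NaOH).
So n(NaOH) consumed by the sample = 0.02033 - 0.001604 = 0.01873 mol.
n(H2C4H4O6) = 0.01873 / 2 = 0.009364 mol.
mass H2C4H4O6 = 0.009364 x 150.09 = 1.405 g, so %H2C4H4O6 = 1.405/1.8433 x 100 = 76.2%.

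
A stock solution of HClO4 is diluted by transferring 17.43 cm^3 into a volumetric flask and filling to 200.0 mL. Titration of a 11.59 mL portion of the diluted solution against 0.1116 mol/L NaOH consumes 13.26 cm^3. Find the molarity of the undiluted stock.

n(NaOH) = 0.1116 x 0.01326 = 0.001480 mol.
n(HClO4) in the aliquot = 0.001480 mol.
[diluted HClO4] = 0.001480 / 0.01159 = 0.1277 M.
Dilution factor = 200.0/17.43 = 11.47, so [stock] = 0.1277 x 11.47 = 1.47 M.

1.47 M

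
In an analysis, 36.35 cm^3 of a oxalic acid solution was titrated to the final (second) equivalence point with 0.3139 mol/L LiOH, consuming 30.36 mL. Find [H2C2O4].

n(LiOH) = 0.3139 x 0.03036 = 0.009530 mol.
At the final (second) equivalence point, 2 mol OH^- react per mol H2C2O4, so n(H2C2O4) = 0.009530 / 2 = 0.004765 mol.
[H2C2O4] = 0.004765 / 0.03635 L = 0.131 M.

0.131 M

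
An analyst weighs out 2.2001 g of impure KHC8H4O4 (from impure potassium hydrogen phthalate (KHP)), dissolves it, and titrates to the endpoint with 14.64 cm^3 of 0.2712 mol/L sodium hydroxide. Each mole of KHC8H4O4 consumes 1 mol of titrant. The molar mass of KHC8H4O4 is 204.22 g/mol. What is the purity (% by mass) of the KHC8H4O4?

n(NaOH) = 0.2712 x 0.01464 = 0.003970 mol.
n(KHC8H4O4) = 0.003970 / 1 = 0.003970 mol.
mass of KHC8H4O4 = 0.003970 x 204.22 = 0.8108 g.
% purity = 0.8108 / 2.2001 x 100 = 36.9%.

36.9%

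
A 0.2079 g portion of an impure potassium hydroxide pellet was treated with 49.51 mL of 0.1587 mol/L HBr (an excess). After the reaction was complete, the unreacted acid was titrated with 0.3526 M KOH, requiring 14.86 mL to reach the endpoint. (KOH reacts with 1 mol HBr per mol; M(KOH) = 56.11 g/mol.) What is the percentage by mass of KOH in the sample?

70.6%

Total n(HBr) added = 0.1587 x 0.04951 = 0.007857 mol.
n(KOH) used = 0.3526 x 0.01486 = 0.005240 mol, which equals the excess n(HBr).
So n(HBr) consumed by the sample = 0.007857 - 0.005240 = 0.002618 mol.
n(KOH) = 0.002618 / 1 = 0.002618 mol.
mass KOH = 0.002618 x 56.11 = 0.1469 g, so %KOH = 0.1469/0.2079 x 100 = 70.6%.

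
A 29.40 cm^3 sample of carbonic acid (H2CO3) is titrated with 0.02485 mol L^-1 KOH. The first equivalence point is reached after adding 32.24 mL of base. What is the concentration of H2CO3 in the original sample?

0.0273 M

n(KOH) = 0.02485 x 0.03224 = 0.0008012 mol.
At the first equivalence point, 1 mol OH^- react per mol H2CO3, so n(H2CO3) = 0.0008012 / 1 = 0.0008012 mol.
[H2CO3] = 0.0008012 / 0.02940 L = 0.0273 M.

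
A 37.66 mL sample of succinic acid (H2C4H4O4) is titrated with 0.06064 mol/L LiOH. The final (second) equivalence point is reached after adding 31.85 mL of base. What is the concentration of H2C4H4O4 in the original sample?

0.0256 M

n(LiOH) = 0.06064 x 0.03185 = 0.001931 mol.
At the final (second) equivalence point, 2 mol OH^- react per mol H2C4H4O4, so n(H2C4H4O4) = 0.001931 / 2 = 0.0009657 mol.
[H2C4H4O4] = 0.0009657 / 0.03766 L = 0.0256 M.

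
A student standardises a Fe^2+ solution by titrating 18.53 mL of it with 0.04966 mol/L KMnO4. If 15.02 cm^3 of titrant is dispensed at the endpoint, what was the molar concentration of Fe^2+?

0.201 M

n(KMnO4) = 0.04966 x 0.01502 = 0.0007459 mol.
From the balanced equation, 1 mol KMnO4 reacts with 5 mol Fe^2+, so n(Fe^2+) = 0.0007459 x 5/1 = 0.003729 mol.
[Fe^2+] = 0.003729 / 0.01853 L = 0.201 M.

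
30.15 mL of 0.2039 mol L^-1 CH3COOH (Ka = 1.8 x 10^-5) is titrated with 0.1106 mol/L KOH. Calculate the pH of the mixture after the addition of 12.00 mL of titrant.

Initial n(CH3COOH) = 0.2039 x 0.03015 = 0.006148 mol.
n(KOH) added = 0.1106 x 0.01200 = 0.001327 mol, converting that many moles of CH3COOH to CH3COO-.
Remaining n(CH3COOH) = 0.004820 mol; n(CH3COO-) = 0.001327 mol.
By Henderson-Hasselbalch, pH = pKa + log([A^-]/[HA]) = 4.74 + log(0.001327/0.004820) = 4.74 + (-0.56) = 4.18.

4.18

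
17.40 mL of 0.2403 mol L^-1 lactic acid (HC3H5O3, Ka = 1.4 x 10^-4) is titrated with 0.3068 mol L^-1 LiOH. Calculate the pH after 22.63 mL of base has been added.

n(acid) = 0.2403 x 0.01740 = 0.004181 mol; n(LiOH) added = 0.3068 x 0.02263 = 0.006943 mol.
Base is in excess by 0.006943 - 0.004181 = 0.002762 mol in a total volume of 0.04003 L.
[OH^-] = 0.002762/0.04003 = 0.06899 M, so pOH = 1.16 and pH = 14.00 - 1.16 = 12.84.

12.84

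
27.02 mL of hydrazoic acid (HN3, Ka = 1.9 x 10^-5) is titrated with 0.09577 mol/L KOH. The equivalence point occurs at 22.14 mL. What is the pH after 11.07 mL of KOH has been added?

4.72

11.07 mL is exactly half the equivalence volume (22.14/2), i.e. the half-equivalence point.
There, n(HA) = n(A^-), so pH = pKa = -log(1.9 x 10^-5) = 4.72.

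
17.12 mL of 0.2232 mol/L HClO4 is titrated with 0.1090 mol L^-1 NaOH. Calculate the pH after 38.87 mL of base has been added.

n(acid) = 0.2232 x 0.01712 = 0.003821 mol; n(NaOH) added = 0.1090 x 0.03887 = 0.004237 mol.
Base is in excess by 0.004237 - 0.003821 = 0.0004156 mol in a total volume of 0.05599 L.
[OH^-] = 0.0004156/0.05599 = 0.007424 M, so pOH = 2.13 and pH = 14.00 - 2.13 = 11.87.

11.87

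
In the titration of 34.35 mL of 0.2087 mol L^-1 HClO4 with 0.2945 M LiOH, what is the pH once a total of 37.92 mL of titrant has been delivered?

12.74

n(acid) = 0.2087 x 0.03435 = 0.007169 mol; n(LiOH) added = 0.2945 x 0.03792 = 0.01117 mol.
Base is in excess by 0.01117 - 0.007169 = 0.003999 mol in a total volume of 0.07227 L.
[OH^-] = 0.003999/0.07227 = 0.05533 M, so pOH = 1.26 and pH = 14.00 - 1.26 = 12.74.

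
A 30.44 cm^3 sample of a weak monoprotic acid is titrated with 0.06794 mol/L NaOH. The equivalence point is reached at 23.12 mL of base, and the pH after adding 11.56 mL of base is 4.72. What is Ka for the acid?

11.56 mL is half of the equivalence volume, so this is the half-equivalence point where [HA] = [A^-].
At half-equivalence pH = pKa, so pKa = 4.72.
Ka = 10^(-4.72) = 1.9 x 10^-5.

1.9 x 10^-5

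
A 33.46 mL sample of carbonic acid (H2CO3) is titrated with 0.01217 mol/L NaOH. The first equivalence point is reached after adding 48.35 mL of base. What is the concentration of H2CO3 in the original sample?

n(NaOH) = 0.01217 x 0.04835 = 0.0005884 mol.
At the first equivalence point, 1 mol OH^- react per mol H2CO3, so n(H2CO3) = 0.0005884 / 1 = 0.0005884 mol.
[H2CO3] = 0.0005884 / 0.03346 L = 0.0176 M.

0.0176 M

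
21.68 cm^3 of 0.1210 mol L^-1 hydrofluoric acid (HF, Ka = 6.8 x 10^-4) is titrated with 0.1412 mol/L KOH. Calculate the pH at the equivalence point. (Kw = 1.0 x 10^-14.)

n(HF) = 0.1210 x 0.02168 = 0.002623 mol; V(KOH) at equivalence = 0.002623/0.1412 = 0.01858 L.
At equivalence all the acid is converted to F-; total volume = 0.02168 + 0.01858 = 0.04026 L, so [F-] = 0.002623/0.04026 = 0.06516 M.
Kb = Kw/Ka = 1.0e-14 / 6.8 x 10^-4 = 1.47e-11.
[OH^-] = sqrt(Kb x [F-]) = sqrt(1.47e-11 x 0.06516) = 9.79e-7 M.
pOH = 6.01, so pH = 14.00 - 6.01 = 7.99.

7.99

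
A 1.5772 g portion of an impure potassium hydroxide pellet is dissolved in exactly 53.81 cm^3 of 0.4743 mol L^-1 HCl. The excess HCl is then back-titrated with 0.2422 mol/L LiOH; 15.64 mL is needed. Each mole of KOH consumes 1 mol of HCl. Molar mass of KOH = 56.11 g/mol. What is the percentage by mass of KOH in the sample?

Total n(HCl) added = 0.4743 x 0.05381 = 0.02552 mol.
n(LiOH) used = 0.2422 x 0.01564 = 0.003788 mol, which equals the excess n(HCl).
So n(HCl) consumed by the sample = 0.02552 - 0.003788 = 0.02173 mol.
n(KOH) = 0.02173 / 1 = 0.02173 mol.
mass KOH = 0.02173 x 56.11 = 1.219 g, so %KOH = 1.219/1.5772 x 100 = 77.3%.

77.3%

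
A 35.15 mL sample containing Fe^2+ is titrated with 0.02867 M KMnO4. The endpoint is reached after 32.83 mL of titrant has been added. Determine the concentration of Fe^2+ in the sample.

0.134 M

n(KMnO4) = 0.02867 x 0.03283 = 0.0009412 mol.
From the balanced equation, 1 mol KMnO4 reacts with 5 mol Fe^2+, so n(Fe^2+) = 0.0009412 x 5/1 = 0.004706 mol.
[Fe^2+] = 0.004706 / 0.03515 L = 0.134 M.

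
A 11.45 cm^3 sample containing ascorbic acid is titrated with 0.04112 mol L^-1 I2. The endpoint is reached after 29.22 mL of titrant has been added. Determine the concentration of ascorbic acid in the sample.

0.105 M

n(I2) = 0.04112 x 0.02922 = 0.001202 mol.
From the balanced equation, 1 mol I2 reacts with 1 mol ascorbic acid, so n(ascorbic acid) = 0.001202 x 1/1 = 0.001202 mol.
[ascorbic acid] = 0.001202 / 0.01145 L = 0.105 M.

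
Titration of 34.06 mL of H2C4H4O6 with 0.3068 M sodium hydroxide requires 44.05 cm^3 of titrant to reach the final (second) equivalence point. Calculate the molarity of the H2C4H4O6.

0.198 M

n(NaOH) = 0.3068 x 0.04405 = 0.01351 mol.
At the final (second) equivalence point, 2 mol OH^- react per mol H2C4H4O6, so n(H2C4H4O6) = 0.01351 / 2 = 0.006757 mol.
[H2C4H4O6] = 0.006757 / 0.03406 L = 0.198 M.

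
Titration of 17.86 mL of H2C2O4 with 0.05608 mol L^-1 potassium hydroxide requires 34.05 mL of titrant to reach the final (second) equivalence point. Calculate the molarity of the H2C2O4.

n(KOH) = 0.05608 x 0.03405 = 0.001910 mol.
At the final (second) equivalence point, 2 mol OH^- react per mol H2C2O4, so n(H2C2O4) = 0.001910 / 2 = 0.0009548 mol.
[H2C2O4] = 0.0009548 / 0.01786 L = 0.0535 M.

0.0535 M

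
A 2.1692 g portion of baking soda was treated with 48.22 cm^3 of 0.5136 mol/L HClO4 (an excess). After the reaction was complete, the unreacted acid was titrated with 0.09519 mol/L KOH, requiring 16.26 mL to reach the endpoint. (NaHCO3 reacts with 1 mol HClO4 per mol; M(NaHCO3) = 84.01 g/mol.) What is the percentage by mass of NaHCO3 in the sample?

89.9%

Total n(HClO4) added = 0.5136 x 0.04822 = 0.02477 mol.
n(KOH) used = 0.09519 x 0.01626 = 0.001548 mol, which equals the excess n(HClO4).
So n(HClO4) consumed by the sample = 0.02477 - 0.001548 = 0.02322 mol.
n(NaHCO3) = 0.02322 / 1 = 0.02322 mol.
mass NaHCO3 = 0.02322 x 84.01 = 1.951 g, so %NaHCO3 = 1.951/2.1692 x 100 = 89.9%.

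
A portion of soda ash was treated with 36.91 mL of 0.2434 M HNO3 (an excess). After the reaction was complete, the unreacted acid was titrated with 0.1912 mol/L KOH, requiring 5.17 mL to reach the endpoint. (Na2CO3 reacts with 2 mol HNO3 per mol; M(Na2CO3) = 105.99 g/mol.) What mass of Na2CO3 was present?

0.424 g

Total n(HNO3) added = 0.2434 x 0.03691 = 0.008984 mol.
n(KOH) used = 0.1912 x 0.005170 = 0.0009885 mol, which equals the excess n(HNO3).
So n(HNO3) consumed by the sample = 0.008984 - 0.0009885 = 0.007995 mol.
n(Na2CO3) = 0.007995 / 2 = 0.003998 mol.
mass = 0.003998 mol x 105.99 g/mol = 0.424 g.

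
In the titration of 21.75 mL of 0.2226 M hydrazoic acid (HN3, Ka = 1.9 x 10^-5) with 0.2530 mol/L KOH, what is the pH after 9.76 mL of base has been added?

Initial n(HN3) = 0.2226 x 0.02175 = 0.004842 mol.
n(KOH) added = 0.2530 x 0.009760 = 0.002469 mol, converting that many moles of HN3 to N3-.
Remaining n(HN3) = 0.002372 mol; n(N3-) = 0.002469 mol.
By Henderson-Hasselbalch, pH = pKa + log([A^-]/[HA]) = 4.72 + log(0.002469/0.002372) = 4.72 + (+0.02) = 4.74.

4.74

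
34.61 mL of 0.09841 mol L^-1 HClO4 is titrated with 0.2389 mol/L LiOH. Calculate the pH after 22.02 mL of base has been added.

12.52

n(acid) = 0.09841 x 0.03461 = 0.003406 mol; n(LiOH) added = 0.2389 x 0.02202 = 0.005261 mol.
Base is in excess by 0.005261 - 0.003406 = 0.001855 mol in a total volume of 0.05663 L.
[OH^-] = 0.001855/0.05663 = 0.03275 M, so pOH = 1.48 and pH = 14.00 - 1.48 = 12.52.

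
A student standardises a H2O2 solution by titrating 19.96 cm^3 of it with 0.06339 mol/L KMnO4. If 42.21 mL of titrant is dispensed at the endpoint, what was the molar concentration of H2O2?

n(KMnO4) = 0.06339 x 0.04221 = 0.002676 mol.
From the balanced equation, 2 mol KMnO4 reacts with 5 mol H2O2, so n(H2O2) = 0.002676 x 5/2 = 0.006689 mol.
[H2O2] = 0.006689 / 0.01996 L = 0.335 M.

0.335 M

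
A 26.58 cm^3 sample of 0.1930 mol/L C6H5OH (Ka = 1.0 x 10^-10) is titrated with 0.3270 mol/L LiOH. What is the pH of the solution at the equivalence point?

11.54

n(C6H5OH) = 0.1930 x 0.02658 = 0.005130 mol; V(LiOH) at equivalence = 0.005130/0.3270 = 0.01569 L.
At equivalence all the acid is converted to C6H5O-; total volume = 0.02658 + 0.01569 = 0.04227 L, so [C6H5O-] = 0.005130/0.04227 = 0.1214 M.
Kb = Kw/Ka = 1.0e-14 / 1.0 x 10^-10 = 0.000100.
[OH^-] = sqrt(Kb x [C6H5O-]) = sqrt(0.000100 x 0.1214) = 0.00348 M.
pOH = 2.46, so pH = 14.00 - 2.46 = 11.54.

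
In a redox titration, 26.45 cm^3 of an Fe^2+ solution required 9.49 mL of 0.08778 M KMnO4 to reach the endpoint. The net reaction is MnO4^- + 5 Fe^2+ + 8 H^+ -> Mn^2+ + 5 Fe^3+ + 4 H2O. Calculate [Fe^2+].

n(KMnO4) = 0.08778 x 0.009490 = 0.0008330 mol.
From the balanced equation, 1 mol KMnO4 reacts with 5 mol Fe^2+, so n(Fe^2+) = 0.0008330 x 5/1 = 0.004165 mol.
[Fe^2+] = 0.004165 / 0.02645 L = 0.157 M.

0.157 M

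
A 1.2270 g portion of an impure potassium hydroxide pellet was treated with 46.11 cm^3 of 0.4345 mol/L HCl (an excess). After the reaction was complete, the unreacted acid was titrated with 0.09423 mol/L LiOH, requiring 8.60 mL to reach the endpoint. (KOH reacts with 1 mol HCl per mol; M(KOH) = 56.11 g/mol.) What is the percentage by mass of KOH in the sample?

87.9%

Total n(HCl) added = 0.4345 x 0.04611 = 0.02003 mol.
n(LiOH) used = 0.09423 x 0.008600 = 0.0008104 mol, which equals the excess n(HCl).
So n(HCl) consumed by the sample = 0.02003 - 0.0008104 = 0.01922 mol.
n(KOH) = 0.01922 / 1 = 0.01922 mol.
mass KOH = 0.01922 x 56.11 = 1.079 g, so %KOH = 1.079/1.2270 x 100 = 87.9%.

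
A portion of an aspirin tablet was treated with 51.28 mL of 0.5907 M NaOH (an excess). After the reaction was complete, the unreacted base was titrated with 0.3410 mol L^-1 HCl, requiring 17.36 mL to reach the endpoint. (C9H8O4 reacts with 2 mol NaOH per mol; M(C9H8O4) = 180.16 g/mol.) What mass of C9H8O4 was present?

Total n(NaOH) added = 0.5907 x 0.05128 = 0.03029 mol.
n(HCl) used = 0.3410 x 0.01736 = 0.005920 mol, which equals the excess n(NaOH).
So n(NaOH) consumed by the sample = 0.03029 - 0.005920 = 0.02437 mol.
n(C9H8O4) = 0.02437 / 2 = 0.01219 mol.
mass = 0.01219 mol x 180.16 g/mol = 2.20 g.

2.20 g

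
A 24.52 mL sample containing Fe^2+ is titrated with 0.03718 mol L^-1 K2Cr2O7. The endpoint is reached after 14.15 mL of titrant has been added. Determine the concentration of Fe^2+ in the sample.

n(K2Cr2O7) = 0.03718 x 0.01415 = 0.0005261 mol.
From the balanced equation, 1 mol K2Cr2O7 reacts with 6 mol Fe^2+, so n(Fe^2+) = 0.0005261 x 6/1 = 0.003157 mol.
[Fe^2+] = 0.003157 / 0.02452 L = 0.129 M.

0.129 M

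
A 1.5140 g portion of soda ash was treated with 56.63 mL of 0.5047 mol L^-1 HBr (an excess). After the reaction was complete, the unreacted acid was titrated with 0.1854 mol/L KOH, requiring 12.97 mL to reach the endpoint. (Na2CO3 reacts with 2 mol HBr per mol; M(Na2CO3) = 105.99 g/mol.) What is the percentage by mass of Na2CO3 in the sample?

91.6%

Total n(HBr) added = 0.5047 x 0.05663 = 0.02858 mol.
n(KOH) used = 0.1854 x 0.01297 = 0.002405 mol, which equals the excess n(HBr).
So n(HBr) consumed by the sample = 0.02858 - 0.002405 = 0.02618 mol.
n(Na2CO3) = 0.02618 / 2 = 0.01309 mol.
mass Na2CO3 = 0.01309 x 105.99 = 1.387 g, so %Na2CO3 = 1.387/1.5140 x 100 = 91.6%.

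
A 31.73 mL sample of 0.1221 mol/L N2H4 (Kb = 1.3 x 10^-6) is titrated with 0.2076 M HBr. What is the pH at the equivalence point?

4.61

n(N2H4) = 0.1221 x 0.03173 = 0.003874 mol; V(HBr) at equivalence = 0.003874/0.2076 = 0.01866 L.
At equivalence the base is fully converted to N2H5+; total volume = 0.05039 L, so [N2H5+] = 0.003874/0.05039 = 0.07688 M.
Ka(N2H5+) = Kw/Kb = 1.0e-14 / 1.3 x 10^-6 = 7.69e-9.
[H^+] = sqrt(Ka x [N2H5+]) = sqrt(7.69e-9 x 0.07688) = 2.43e-5 M.
pH = -log(2.43e-5) = 4.61.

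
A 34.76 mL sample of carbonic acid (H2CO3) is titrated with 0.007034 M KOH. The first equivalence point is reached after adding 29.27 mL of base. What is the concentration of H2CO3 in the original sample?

0.00592 M

n(KOH) = 0.007034 x 0.02927 = 0.0002059 mol.
At the first equivalence point, 1 mol OH^- react per mol H2CO3, so n(H2CO3) = 0.0002059 / 1 = 0.0002059 mol.
[H2CO3] = 0.0002059 / 0.03476 L = 0.00592 M.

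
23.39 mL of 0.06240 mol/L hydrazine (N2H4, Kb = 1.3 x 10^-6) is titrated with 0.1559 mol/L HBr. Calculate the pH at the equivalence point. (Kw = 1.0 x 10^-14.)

n(N2H4) = 0.06240 x 0.02339 = 0.001460 mol; V(HBr) at equivalence = 0.001460/0.1559 = 0.009362 L.
At equivalence the base is fully converted to N2H5+; total volume = 0.03275 L, so [N2H5+] = 0.001460/0.03275 = 0.04456 M.
Ka(N2H5+) = Kw/Kb = 1.0e-14 / 1.3 x 10^-6 = 7.69e-9.
[H^+] = sqrt(Ka x [N2H5+]) = sqrt(7.69e-9 x 0.04456) = 1.85e-5 M.
pH = -log(1.85e-5) = 4.73.

4.73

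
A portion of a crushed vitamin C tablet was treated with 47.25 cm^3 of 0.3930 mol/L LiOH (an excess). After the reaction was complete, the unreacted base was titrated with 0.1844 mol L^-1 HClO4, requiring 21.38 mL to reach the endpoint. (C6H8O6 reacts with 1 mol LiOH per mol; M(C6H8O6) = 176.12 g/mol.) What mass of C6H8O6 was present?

Total n(LiOH) added = 0.3930 x 0.04725 = 0.01857 mol.
n(HClO4) used = 0.1844 x 0.02138 = 0.003942 mol, which equals the excess n(LiOH).
So n(LiOH) consumed by the sample = 0.01857 - 0.003942 = 0.01463 mol.
n(C6H8O6) = 0.01463 / 1 = 0.01463 mol.
mass = 0.01463 mol x 176.12 g/mol = 2.58 g.

2.58 g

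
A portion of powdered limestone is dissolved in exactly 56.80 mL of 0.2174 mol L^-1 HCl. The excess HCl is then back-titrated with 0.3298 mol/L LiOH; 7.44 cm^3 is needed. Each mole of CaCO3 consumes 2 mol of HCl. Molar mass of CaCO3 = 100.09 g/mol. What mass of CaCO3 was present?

Total n(HCl) added = 0.2174 x 0.05680 = 0.01235 mol.
n(LiOH) used = 0.3298 x 0.007440 = 0.002454 mol, which equals the excess n(HCl).
So n(HCl) consumed by the sample = 0.01235 - 0.002454 = 0.009895 mol.
n(CaCO3) = 0.009895 / 2 = 0.004947 mol.
mass = 0.004947 mol x 100.09 g/mol = 0.495 g.

0.495 g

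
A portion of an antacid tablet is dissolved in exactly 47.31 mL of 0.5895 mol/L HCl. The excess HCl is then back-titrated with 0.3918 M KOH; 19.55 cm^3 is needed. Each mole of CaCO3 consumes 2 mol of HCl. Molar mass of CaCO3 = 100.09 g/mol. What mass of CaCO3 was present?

Total n(HCl) added = 0.5895 x 0.04731 = 0.02789 mol.
n(KOH) used = 0.3918 x 0.01955 = 0.007660 mol, which equals the excess n(HCl).
So n(HCl) consumed by the sample = 0.02789 - 0.007660 = 0.02023 mol.
n(CaCO3) = 0.02023 / 2 = 0.01011 mol.
mass = 0.01011 mol x 100.09 g/mol = 1.01 g.

1.01 g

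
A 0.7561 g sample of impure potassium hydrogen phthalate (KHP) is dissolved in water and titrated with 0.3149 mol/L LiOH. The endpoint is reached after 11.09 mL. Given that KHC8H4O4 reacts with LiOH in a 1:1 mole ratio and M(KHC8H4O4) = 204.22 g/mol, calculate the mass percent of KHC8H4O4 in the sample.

94.3%

n(LiOH) = 0.3149 x 0.01109 = 0.003492 mol.
n(KHC8H4O4) = 0.003492 / 1 = 0.003492 mol.
mass of KHC8H4O4 = 0.003492 x 204.22 = 0.7132 g.
% purity = 0.7132 / 0.7561 x 100 = 94.3%.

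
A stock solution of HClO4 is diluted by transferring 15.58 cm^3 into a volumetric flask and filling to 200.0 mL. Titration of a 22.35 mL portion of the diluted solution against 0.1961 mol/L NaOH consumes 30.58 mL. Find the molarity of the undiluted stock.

n(NaOH) = 0.1961 x 0.03058 = 0.005997 mol.
n(HClO4) in the aliquot = 0.005997 mol.
[diluted HClO4] = 0.005997 / 0.02235 = 0.2683 M.
Dilution factor = 200.0/15.58 = 12.84, so [stock] = 0.2683 x 12.84 = 3.44 M.

3.44 M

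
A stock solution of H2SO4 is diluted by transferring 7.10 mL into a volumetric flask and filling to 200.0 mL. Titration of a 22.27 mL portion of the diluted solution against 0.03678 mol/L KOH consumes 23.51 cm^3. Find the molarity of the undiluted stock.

0.547 M

n(KOH) = 0.03678 x 0.02351 = 0.0008647 mol.
n(H2SO4) in the aliquot = 0.0008647 x 1/2 = 0.0004323 mol.
[diluted H2SO4] = 0.0004323 / 0.02227 = 0.01941 M.
Dilution factor = 200.0/7.100 = 28.17, so [stock] = 0.01941 x 28.17 = 0.547 M.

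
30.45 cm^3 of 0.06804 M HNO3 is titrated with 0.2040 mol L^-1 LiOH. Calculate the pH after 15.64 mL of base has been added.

n(acid) = 0.06804 x 0.03045 = 0.002072 mol; n(LiOH) added = 0.2040 x 0.01564 = 0.003191 mol.
Base is in excess by 0.003191 - 0.002072 = 0.001119 mol in a total volume of 0.04609 L.
[OH^-] = 0.001119/0.04609 = 0.02427 M, so pOH = 1.61 and pH = 14.00 - 1.61 = 12.39.

12.39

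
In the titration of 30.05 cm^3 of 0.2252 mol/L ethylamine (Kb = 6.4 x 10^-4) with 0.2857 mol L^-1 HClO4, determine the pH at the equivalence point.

5.85

n(C2H5NH2) = 0.2252 x 0.03005 = 0.006767 mol; V(HClO4) at equivalence = 0.006767/0.2857 = 0.02369 L.
At equivalence the base is fully converted to C2H5NH3+; total volume = 0.05374 L, so [C2H5NH3+] = 0.006767/0.05374 = 0.1259 M.
Ka(C2H5NH3+) = Kw/Kb = 1.0e-14 / 6.4 x 10^-4 = 1.56e-11.
[H^+] = sqrt(Ka x [C2H5NH3+]) = sqrt(1.56e-11 x 0.1259) = 1.40e-6 M.
pH = -log(1.40e-6) = 5.85.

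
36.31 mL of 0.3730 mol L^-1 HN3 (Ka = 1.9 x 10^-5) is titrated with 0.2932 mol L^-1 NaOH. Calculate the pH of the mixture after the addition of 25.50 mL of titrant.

Initial n(HN3) = 0.3730 x 0.03631 = 0.01354 mol.
n(NaOH) added = 0.2932 x 0.02550 = 0.007477 mol, converting that many moles of HN3 to N3-.
Remaining n(HN3) = 0.006067 mol; n(N3-) = 0.007477 mol.
By Henderson-Hasselbalch, pH = pKa + log([A^-]/[HA]) = 4.72 + log(0.007477/0.006067) = 4.72 + (+0.09) = 4.81.

4.81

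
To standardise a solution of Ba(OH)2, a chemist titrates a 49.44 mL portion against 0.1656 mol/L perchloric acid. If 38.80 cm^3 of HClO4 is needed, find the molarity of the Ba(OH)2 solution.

0.0650 M

n(HClO4) delivered = 0.1656 x 0.03880 = 0.006425 mol.
The reaction is 1 Ba(OH)2 + 2 HClO4, so n(Ba(OH)2) = 0.006425 x 1/2 = 0.003213 mol.
[Ba(OH)2] = 0.003213 mol / 0.04944 L = 0.0650 M.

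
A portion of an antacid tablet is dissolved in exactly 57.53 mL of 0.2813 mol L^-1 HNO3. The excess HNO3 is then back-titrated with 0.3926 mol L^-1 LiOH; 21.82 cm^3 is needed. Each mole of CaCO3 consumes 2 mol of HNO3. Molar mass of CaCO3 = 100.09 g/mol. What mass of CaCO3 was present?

Total n(HNO3) added = 0.2813 x 0.05753 = 0.01618 mol.
n(LiOH) used = 0.3926 x 0.02182 = 0.008567 mol, which equals the excess n(HNO3).
So n(HNO3) consumed by the sample = 0.01618 - 0.008567 = 0.007617 mol.
n(CaCO3) = 0.007617 / 2 = 0.003808 mol.
mass = 0.003808 mol x 100.09 g/mol = 0.381 g.

0.381 g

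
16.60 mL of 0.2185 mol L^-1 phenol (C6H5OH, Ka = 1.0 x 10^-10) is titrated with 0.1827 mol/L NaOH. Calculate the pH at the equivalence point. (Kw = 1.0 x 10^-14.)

11.50

n(C6H5OH) = 0.2185 x 0.01660 = 0.003627 mol; V(NaOH) at equivalence = 0.003627/0.1827 = 0.01985 L.
At equivalence all the acid is converted to C6H5O-; total volume = 0.01660 + 0.01985 = 0.03645 L, so [C6H5O-] = 0.003627/0.03645 = 0.09950 M.
Kb = Kw/Ka = 1.0e-14 / 1.0 x 10^-10 = 0.000100.
[OH^-] = sqrt(Kb x [C6H5O-]) = sqrt(0.000100 x 0.09950) = 0.00315 M.
pOH = 2.50, so pH = 14.00 - 2.50 = 11.50.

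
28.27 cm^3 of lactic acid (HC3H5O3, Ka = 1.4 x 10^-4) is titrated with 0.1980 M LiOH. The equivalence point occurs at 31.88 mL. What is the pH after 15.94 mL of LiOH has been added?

15.94 mL is exactly half the equivalence volume (31.88/2), i.e. the half-equivalence point.
There, n(HA) = n(A^-), so pH = pKa = -log(1.4 x 10^-4) = 3.85.

3.85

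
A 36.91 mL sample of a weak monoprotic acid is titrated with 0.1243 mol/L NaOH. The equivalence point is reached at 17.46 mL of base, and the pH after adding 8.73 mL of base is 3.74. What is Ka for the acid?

1.8 x 10^-4

8.73 mL is half of the equivalence volume, so this is the half-equivalence point where [HA] = [A^-].
At half-equivalence pH = pKa, so pKa = 3.74.
Ka = 10^(-3.74) = 1.8 x 10^-4.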